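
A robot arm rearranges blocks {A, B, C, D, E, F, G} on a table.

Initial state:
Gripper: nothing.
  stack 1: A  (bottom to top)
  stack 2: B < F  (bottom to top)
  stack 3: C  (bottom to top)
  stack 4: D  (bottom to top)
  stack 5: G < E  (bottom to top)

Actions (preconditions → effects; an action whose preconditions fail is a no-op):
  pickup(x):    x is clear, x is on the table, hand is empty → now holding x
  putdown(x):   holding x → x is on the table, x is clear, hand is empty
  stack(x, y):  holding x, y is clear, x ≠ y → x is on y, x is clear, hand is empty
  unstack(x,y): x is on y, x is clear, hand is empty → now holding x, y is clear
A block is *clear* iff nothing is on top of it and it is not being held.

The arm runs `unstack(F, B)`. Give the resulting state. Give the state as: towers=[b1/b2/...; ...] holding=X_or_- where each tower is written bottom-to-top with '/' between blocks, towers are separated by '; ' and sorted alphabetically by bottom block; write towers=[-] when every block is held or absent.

before: towers=[A; B/F; C; D; G/E] holding=-
pre[unstack(F, B)]: on(F,B) ok, clear(F) ok, handempty ok
all met → apply unstack(F, B)
after:  towers=[A; B; C; D; G/E] holding=F

towers=[A; B; C; D; G/E] holding=F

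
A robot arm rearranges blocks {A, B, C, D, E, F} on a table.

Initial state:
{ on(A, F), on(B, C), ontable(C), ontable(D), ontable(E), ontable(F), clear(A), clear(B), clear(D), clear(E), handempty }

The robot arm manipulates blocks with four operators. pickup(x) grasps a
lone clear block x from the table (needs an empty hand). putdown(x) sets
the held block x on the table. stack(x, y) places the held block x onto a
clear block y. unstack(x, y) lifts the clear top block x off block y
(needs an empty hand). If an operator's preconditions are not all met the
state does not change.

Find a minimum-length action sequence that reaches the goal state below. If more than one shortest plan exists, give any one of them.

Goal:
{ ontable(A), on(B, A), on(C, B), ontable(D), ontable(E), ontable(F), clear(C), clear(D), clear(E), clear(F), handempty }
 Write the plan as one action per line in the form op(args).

unstack(A, F)
putdown(A)
unstack(B, C)
stack(B, A)
pickup(C)
stack(C, B)

step 1 (unstack(A, F)): towers=[C/B; D; E; F] holding=A
step 2 (putdown(A)): towers=[A; C/B; D; E; F] holding=-
step 3 (unstack(B, C)): towers=[A; C; D; E; F] holding=B
step 4 (stack(B, A)): towers=[A/B; C; D; E; F] holding=-
step 5 (pickup(C)): towers=[A/B; D; E; F] holding=C
step 6 (stack(C, B)): towers=[A/B/C; D; E; F] holding=-
goal check: towers=[A/B/C; D; E; F] holding=- — reached (length 6, optimal by BFS)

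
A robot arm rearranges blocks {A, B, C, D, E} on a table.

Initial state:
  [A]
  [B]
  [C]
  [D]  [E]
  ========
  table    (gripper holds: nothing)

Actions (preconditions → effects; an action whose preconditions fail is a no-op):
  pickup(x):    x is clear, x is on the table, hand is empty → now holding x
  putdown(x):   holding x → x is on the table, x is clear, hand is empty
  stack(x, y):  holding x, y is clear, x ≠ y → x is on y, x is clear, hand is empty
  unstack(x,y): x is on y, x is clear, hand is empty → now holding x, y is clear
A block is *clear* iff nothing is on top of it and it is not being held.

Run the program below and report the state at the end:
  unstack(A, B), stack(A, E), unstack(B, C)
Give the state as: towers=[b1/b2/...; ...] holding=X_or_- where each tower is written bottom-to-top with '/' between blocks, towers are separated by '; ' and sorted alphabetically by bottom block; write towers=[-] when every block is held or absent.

towers=[D/C; E/A] holding=B

step 1 (unstack(A, B)): towers=[D/C/B; E] holding=A
step 2 (stack(A, E)): towers=[D/C/B; E/A] holding=-
step 3 (unstack(B, C)): towers=[D/C; E/A] holding=B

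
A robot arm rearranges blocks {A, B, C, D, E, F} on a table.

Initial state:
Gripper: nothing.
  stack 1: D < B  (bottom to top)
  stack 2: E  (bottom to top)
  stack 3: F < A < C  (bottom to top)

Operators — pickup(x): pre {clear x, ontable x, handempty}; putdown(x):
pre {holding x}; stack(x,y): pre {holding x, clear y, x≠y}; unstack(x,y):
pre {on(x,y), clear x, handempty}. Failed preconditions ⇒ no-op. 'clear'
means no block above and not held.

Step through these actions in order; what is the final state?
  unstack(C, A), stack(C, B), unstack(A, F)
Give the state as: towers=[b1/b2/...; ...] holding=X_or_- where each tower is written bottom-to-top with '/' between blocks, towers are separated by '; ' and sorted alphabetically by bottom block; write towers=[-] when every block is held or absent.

step 1 (unstack(C, A)): towers=[D/B; E; F/A] holding=C
step 2 (stack(C, B)): towers=[D/B/C; E; F/A] holding=-
step 3 (unstack(A, F)): towers=[D/B/C; E; F] holding=A

towers=[D/B/C; E; F] holding=A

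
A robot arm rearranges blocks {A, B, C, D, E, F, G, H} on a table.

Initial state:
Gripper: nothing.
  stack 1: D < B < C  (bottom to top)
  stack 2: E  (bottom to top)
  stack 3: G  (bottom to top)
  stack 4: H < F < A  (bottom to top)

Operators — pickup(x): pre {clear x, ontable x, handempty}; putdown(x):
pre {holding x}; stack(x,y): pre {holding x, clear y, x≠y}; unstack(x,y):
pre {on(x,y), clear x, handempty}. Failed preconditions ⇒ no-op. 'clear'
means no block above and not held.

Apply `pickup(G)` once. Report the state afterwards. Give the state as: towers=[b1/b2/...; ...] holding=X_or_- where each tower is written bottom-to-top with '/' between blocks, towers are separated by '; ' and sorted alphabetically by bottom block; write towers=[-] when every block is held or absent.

towers=[D/B/C; E; H/F/A] holding=G

before: towers=[D/B/C; E; G; H/F/A] holding=-
pre[pickup(G)]: clear(G) ok, ontable(G) ok, handempty ok
all met → apply pickup(G)
after:  towers=[D/B/C; E; H/F/A] holding=G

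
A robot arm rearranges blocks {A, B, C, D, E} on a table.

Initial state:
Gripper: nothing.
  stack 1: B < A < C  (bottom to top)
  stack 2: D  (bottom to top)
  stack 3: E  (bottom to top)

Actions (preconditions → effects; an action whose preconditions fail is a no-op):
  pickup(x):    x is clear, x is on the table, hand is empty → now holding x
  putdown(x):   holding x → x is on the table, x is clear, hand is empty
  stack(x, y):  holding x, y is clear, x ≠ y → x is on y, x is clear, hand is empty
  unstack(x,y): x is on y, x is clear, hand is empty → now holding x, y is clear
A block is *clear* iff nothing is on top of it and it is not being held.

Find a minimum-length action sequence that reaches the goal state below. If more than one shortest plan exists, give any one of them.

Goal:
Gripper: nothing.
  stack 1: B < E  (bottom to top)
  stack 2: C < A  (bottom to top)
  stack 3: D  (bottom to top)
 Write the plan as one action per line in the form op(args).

unstack(C, A)
putdown(C)
unstack(A, B)
stack(A, C)
pickup(E)
stack(E, B)

step 1 (unstack(C, A)): towers=[B/A; D; E] holding=C
step 2 (putdown(C)): towers=[B/A; C; D; E] holding=-
step 3 (unstack(A, B)): towers=[B; C; D; E] holding=A
step 4 (stack(A, C)): towers=[B; C/A; D; E] holding=-
step 5 (pickup(E)): towers=[B; C/A; D] holding=E
step 6 (stack(E, B)): towers=[B/E; C/A; D] holding=-
goal check: towers=[B/E; C/A; D] holding=- — reached (length 6, optimal by BFS)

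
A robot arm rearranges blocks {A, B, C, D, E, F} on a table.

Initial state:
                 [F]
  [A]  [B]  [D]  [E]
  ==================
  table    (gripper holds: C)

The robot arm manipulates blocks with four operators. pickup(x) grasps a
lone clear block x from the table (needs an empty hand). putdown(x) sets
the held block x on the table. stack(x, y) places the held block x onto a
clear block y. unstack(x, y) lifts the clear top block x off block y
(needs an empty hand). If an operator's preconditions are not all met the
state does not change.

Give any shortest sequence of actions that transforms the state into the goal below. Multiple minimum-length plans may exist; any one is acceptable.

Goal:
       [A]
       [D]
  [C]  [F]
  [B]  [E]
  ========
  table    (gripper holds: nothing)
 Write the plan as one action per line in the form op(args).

stack(C, B)
pickup(D)
stack(D, F)
pickup(A)
stack(A, D)

step 1 (stack(C, B)): towers=[A; B/C; D; E/F] holding=-
step 2 (pickup(D)): towers=[A; B/C; E/F] holding=D
step 3 (stack(D, F)): towers=[A; B/C; E/F/D] holding=-
step 4 (pickup(A)): towers=[B/C; E/F/D] holding=A
step 5 (stack(A, D)): towers=[B/C; E/F/D/A] holding=-
goal check: towers=[B/C; E/F/D/A] holding=- — reached (length 5, optimal by BFS)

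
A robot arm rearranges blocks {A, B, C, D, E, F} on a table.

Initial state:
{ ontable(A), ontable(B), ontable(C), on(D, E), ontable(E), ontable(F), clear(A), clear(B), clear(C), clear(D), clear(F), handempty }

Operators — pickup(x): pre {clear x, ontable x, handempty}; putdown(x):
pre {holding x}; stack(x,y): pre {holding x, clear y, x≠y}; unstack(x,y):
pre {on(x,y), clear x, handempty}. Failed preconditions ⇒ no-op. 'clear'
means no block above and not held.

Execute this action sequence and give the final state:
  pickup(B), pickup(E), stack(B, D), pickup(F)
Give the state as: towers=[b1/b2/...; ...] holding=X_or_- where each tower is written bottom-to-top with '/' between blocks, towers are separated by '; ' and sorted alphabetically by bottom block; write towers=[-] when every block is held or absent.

towers=[A; C; E/D/B] holding=F

step 1 (pickup(B)): towers=[A; C; E/D; F] holding=B
step 2 (pickup(E)) [no-op]: towers=[A; C; E/D; F] holding=B
step 3 (stack(B, D)): towers=[A; C; E/D/B; F] holding=-
step 4 (pickup(F)): towers=[A; C; E/D/B] holding=F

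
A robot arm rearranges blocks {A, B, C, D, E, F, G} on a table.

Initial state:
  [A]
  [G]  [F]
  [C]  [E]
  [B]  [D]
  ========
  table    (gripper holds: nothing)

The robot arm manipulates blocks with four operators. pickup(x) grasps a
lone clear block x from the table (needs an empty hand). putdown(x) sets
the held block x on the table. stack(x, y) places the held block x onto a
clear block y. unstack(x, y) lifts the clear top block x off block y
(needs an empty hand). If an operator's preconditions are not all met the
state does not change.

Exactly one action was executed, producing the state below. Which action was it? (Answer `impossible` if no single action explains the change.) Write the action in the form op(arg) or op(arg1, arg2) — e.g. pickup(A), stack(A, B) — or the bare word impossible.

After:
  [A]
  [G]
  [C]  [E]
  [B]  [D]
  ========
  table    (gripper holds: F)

target: towers=[B/C/G/A; D/E] holding=F
     unstack(F, E) → towers=[B/C/G/A; D/E] holding=F  ← match
     unstack(A, G) → towers=[B/C/G; D/E/F] holding=A

unstack(F, E)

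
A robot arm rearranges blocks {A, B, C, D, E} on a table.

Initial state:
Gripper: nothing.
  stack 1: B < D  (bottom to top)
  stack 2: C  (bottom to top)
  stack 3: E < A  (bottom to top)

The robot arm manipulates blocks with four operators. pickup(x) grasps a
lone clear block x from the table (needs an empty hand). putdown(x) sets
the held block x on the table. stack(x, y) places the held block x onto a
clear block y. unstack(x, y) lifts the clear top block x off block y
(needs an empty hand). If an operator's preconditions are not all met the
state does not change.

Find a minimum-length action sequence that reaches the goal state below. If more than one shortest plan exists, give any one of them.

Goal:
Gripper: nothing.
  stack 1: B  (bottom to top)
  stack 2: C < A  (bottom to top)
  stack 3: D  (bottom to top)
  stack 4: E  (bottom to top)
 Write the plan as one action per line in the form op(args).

unstack(D, B)
putdown(D)
unstack(A, E)
stack(A, C)

step 1 (unstack(D, B)): towers=[B; C; E/A] holding=D
step 2 (putdown(D)): towers=[B; C; D; E/A] holding=-
step 3 (unstack(A, E)): towers=[B; C; D; E] holding=A
step 4 (stack(A, C)): towers=[B; C/A; D; E] holding=-
goal check: towers=[B; C/A; D; E] holding=- — reached (length 4, optimal by BFS)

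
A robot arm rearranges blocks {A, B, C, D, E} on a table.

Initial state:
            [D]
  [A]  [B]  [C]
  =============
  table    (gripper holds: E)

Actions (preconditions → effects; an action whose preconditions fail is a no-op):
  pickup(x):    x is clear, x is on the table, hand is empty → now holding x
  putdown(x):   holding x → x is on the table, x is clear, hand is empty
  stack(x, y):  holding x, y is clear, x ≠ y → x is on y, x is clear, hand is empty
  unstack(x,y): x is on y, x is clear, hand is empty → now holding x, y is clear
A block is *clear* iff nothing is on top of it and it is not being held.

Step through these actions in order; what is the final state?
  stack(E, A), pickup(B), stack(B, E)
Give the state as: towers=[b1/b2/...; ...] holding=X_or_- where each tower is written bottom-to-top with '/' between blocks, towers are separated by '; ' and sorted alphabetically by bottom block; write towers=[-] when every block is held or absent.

step 1 (stack(E, A)): towers=[A/E; B; C/D] holding=-
step 2 (pickup(B)): towers=[A/E; C/D] holding=B
step 3 (stack(B, E)): towers=[A/E/B; C/D] holding=-

towers=[A/E/B; C/D] holding=-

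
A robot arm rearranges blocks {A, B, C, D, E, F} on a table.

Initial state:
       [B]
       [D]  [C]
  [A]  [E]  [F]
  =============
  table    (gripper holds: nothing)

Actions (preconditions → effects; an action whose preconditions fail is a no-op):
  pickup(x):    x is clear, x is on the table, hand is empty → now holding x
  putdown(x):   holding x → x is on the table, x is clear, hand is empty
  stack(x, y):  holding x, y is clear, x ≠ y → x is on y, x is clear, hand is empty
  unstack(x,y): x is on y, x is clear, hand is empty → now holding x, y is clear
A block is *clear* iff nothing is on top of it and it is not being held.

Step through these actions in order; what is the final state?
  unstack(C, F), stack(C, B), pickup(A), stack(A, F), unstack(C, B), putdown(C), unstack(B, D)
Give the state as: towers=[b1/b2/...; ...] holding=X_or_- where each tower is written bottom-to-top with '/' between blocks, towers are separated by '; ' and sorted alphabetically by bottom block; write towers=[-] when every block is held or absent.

step 1 (unstack(C, F)): towers=[A; E/D/B; F] holding=C
step 2 (stack(C, B)): towers=[A; E/D/B/C; F] holding=-
step 3 (pickup(A)): towers=[E/D/B/C; F] holding=A
step 4 (stack(A, F)): towers=[E/D/B/C; F/A] holding=-
step 5 (unstack(C, B)): towers=[E/D/B; F/A] holding=C
step 6 (putdown(C)): towers=[C; E/D/B; F/A] holding=-
step 7 (unstack(B, D)): towers=[C; E/D; F/A] holding=B

towers=[C; E/D; F/A] holding=B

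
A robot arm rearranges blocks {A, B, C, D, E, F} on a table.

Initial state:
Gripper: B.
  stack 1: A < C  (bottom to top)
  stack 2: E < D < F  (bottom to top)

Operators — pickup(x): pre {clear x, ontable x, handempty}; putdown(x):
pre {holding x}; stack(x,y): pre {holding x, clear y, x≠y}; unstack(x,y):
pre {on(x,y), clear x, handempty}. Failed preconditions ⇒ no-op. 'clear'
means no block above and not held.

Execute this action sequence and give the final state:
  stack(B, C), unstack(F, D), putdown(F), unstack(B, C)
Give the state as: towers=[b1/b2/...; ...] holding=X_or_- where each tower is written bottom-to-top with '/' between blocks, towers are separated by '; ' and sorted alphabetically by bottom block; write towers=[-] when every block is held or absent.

towers=[A/C; E/D; F] holding=B

step 1 (stack(B, C)): towers=[A/C/B; E/D/F] holding=-
step 2 (unstack(F, D)): towers=[A/C/B; E/D] holding=F
step 3 (putdown(F)): towers=[A/C/B; E/D; F] holding=-
step 4 (unstack(B, C)): towers=[A/C; E/D; F] holding=B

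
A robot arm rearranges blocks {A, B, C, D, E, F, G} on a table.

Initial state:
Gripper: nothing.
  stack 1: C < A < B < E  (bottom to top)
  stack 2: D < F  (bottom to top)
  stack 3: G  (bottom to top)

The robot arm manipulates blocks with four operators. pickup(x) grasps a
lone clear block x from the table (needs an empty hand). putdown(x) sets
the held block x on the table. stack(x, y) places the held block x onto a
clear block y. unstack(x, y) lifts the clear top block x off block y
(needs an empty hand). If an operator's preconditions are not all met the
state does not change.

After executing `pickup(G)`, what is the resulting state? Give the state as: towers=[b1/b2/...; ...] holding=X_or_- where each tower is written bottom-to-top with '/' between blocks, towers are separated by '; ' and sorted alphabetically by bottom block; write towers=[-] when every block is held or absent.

towers=[C/A/B/E; D/F] holding=G

before: towers=[C/A/B/E; D/F; G] holding=-
pre[pickup(G)]: clear(G) ✓, ontable(G) ✓, handempty ✓
all met → apply pickup(G)
after:  towers=[C/A/B/E; D/F] holding=G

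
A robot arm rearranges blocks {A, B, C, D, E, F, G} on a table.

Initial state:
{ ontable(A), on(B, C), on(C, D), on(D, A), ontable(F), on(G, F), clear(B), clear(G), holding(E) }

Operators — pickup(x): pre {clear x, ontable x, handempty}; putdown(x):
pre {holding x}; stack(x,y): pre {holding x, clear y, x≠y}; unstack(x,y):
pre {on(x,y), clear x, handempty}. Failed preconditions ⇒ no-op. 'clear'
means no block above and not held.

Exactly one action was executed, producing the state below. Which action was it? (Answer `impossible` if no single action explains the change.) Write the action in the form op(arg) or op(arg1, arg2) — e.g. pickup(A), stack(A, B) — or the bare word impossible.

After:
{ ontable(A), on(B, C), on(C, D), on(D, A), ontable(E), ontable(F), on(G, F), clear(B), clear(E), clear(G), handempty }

target: towers=[A/D/C/B; E; F/G] holding=-
        putdown(E) → towers=[A/D/C/B; E; F/G] holding=-  ← match
       stack(E, B) → towers=[A/D/C/B/E; F/G] holding=-
       stack(E, G) → towers=[A/D/C/B; F/G/E] holding=-

putdown(E)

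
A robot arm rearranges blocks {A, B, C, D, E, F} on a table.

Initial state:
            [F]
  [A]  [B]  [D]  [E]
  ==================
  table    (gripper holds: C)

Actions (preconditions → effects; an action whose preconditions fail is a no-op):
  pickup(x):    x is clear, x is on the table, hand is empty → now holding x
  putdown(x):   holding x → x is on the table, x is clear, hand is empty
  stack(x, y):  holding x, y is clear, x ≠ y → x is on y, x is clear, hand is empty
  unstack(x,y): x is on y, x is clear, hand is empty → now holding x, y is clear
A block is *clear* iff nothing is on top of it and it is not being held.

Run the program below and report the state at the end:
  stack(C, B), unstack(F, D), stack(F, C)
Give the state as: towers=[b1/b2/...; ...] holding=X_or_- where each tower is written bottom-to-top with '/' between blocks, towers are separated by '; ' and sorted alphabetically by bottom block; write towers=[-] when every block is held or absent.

step 1 (stack(C, B)): towers=[A; B/C; D/F; E] holding=-
step 2 (unstack(F, D)): towers=[A; B/C; D; E] holding=F
step 3 (stack(F, C)): towers=[A; B/C/F; D; E] holding=-

towers=[A; B/C/F; D; E] holding=-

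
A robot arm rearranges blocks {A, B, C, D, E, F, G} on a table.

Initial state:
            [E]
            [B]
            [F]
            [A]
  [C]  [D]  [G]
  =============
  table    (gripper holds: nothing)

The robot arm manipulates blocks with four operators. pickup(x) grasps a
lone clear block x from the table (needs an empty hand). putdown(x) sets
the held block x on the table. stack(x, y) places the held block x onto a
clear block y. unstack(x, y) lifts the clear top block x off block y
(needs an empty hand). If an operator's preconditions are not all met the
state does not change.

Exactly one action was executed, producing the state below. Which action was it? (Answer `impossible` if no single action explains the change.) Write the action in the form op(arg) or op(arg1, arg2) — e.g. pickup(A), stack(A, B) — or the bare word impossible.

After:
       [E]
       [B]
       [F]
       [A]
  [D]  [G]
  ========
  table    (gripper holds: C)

pickup(C)

target: towers=[D; G/A/F/B/E] holding=C
         pickup(D) → towers=[C; G/A/F/B/E] holding=D
     unstack(E, B) → towers=[C; D; G/A/F/B] holding=E
         pickup(C) → towers=[D; G/A/F/B/E] holding=C  ← match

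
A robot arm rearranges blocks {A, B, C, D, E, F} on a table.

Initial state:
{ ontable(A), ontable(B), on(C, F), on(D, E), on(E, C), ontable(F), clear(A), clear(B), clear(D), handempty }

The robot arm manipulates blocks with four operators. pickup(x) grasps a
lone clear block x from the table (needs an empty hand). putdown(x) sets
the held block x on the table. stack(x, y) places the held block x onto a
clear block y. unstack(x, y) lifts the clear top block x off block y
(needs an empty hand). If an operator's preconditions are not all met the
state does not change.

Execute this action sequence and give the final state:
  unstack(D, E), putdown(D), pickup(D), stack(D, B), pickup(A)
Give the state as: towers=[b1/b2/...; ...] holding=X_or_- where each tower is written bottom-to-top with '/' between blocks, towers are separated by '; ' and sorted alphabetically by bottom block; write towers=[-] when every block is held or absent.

step 1 (unstack(D, E)): towers=[A; B; F/C/E] holding=D
step 2 (putdown(D)): towers=[A; B; D; F/C/E] holding=-
step 3 (pickup(D)): towers=[A; B; F/C/E] holding=D
step 4 (stack(D, B)): towers=[A; B/D; F/C/E] holding=-
step 5 (pickup(A)): towers=[B/D; F/C/E] holding=A

towers=[B/D; F/C/E] holding=A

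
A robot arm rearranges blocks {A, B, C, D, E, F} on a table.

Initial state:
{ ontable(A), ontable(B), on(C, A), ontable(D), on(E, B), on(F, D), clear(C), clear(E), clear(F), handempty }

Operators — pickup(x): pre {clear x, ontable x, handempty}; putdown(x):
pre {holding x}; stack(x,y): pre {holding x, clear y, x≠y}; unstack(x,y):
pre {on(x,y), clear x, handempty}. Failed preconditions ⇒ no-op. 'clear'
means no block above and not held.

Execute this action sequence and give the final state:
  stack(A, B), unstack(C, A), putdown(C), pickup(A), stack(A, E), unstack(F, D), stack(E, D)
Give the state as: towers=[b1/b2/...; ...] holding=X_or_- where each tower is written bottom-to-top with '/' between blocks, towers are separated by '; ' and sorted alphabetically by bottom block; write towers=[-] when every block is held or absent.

step 1 (stack(A, B)) [no-op]: towers=[A/C; B/E; D/F] holding=-
step 2 (unstack(C, A)): towers=[A; B/E; D/F] holding=C
step 3 (putdown(C)): towers=[A; B/E; C; D/F] holding=-
step 4 (pickup(A)): towers=[B/E; C; D/F] holding=A
step 5 (stack(A, E)): towers=[B/E/A; C; D/F] holding=-
step 6 (unstack(F, D)): towers=[B/E/A; C; D] holding=F
step 7 (stack(E, D)) [no-op]: towers=[B/E/A; C; D] holding=F

towers=[B/E/A; C; D] holding=F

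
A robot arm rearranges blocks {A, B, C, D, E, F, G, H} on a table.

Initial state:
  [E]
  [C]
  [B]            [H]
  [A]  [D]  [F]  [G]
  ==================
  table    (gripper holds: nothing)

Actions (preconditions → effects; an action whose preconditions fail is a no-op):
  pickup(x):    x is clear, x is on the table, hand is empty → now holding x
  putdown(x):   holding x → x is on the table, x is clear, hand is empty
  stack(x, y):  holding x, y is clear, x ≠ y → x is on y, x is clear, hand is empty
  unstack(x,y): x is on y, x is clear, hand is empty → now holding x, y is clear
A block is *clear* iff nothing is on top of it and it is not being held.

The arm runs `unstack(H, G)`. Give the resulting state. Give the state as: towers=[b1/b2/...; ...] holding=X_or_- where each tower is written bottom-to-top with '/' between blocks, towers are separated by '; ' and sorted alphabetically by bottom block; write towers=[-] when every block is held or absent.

towers=[A/B/C/E; D; F; G] holding=H

before: towers=[A/B/C/E; D; F; G/H] holding=-
pre[unstack(H, G)]: on(H,G) ✓, clear(H) ✓, handempty ✓
all met → apply unstack(H, G)
after:  towers=[A/B/C/E; D; F; G] holding=H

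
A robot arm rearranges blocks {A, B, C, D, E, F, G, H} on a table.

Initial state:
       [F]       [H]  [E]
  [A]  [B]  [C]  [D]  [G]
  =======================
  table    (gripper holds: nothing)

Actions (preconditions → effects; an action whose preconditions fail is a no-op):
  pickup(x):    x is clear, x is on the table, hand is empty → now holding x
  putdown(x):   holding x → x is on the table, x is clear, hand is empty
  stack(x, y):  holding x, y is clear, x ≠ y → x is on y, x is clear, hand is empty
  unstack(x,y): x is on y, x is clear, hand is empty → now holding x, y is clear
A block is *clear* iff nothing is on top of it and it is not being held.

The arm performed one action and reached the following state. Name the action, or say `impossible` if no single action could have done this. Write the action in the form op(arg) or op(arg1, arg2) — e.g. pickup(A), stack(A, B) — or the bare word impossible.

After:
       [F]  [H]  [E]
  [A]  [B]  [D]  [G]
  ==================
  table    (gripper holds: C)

pickup(C)

target: towers=[A; B/F; D/H; G/E] holding=C
         pickup(A) → towers=[B/F; C; D/H; G/E] holding=A
     unstack(E, G) → towers=[A; B/F; C; D/H; G] holding=E
     unstack(H, D) → towers=[A; B/F; C; D; G/E] holding=H
     unstack(F, B) → towers=[A; B; C; D/H; G/E] holding=F
         pickup(C) → towers=[A; B/F; D/H; G/E] holding=C  ← match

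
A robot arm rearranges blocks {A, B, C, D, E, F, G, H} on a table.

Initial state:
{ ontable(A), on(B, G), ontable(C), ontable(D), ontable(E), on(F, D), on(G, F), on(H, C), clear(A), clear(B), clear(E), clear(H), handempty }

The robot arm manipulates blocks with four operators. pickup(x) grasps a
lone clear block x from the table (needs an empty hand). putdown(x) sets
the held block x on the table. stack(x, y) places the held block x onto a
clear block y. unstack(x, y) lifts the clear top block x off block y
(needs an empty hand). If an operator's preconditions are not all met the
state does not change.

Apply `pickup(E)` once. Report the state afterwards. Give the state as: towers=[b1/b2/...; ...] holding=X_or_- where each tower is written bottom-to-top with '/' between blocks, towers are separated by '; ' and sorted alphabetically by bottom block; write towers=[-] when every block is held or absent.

towers=[A; C/H; D/F/G/B] holding=E

before: towers=[A; C/H; D/F/G/B; E] holding=-
pre[pickup(E)]: clear(E) ✓, ontable(E) ✓, handempty ✓
all met → apply pickup(E)
after:  towers=[A; C/H; D/F/G/B] holding=E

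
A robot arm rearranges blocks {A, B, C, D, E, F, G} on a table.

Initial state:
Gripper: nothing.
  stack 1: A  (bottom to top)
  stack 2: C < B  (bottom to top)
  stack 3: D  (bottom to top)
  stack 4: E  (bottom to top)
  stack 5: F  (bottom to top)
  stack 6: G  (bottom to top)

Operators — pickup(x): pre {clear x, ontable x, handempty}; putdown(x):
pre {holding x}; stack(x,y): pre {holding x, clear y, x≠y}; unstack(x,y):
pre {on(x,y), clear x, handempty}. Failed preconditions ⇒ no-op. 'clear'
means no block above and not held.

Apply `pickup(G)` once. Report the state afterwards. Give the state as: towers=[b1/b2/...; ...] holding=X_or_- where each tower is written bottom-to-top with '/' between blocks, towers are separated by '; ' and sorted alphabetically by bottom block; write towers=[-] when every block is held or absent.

before: towers=[A; C/B; D; E; F; G] holding=-
pre[pickup(G)]: clear(G) ✓, ontable(G) ✓, handempty ✓
all met → apply pickup(G)
after:  towers=[A; C/B; D; E; F] holding=G

towers=[A; C/B; D; E; F] holding=G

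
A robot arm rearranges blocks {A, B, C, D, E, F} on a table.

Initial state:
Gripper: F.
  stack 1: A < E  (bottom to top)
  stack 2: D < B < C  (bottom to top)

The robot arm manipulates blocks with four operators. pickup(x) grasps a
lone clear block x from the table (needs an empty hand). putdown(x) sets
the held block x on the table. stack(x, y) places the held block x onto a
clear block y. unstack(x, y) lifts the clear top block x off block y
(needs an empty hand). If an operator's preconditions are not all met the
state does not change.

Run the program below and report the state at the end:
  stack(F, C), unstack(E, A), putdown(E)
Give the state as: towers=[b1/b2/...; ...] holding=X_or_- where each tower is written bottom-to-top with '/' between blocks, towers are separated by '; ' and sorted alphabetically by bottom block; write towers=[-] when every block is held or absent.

step 1 (stack(F, C)): towers=[A/E; D/B/C/F] holding=-
step 2 (unstack(E, A)): towers=[A; D/B/C/F] holding=E
step 3 (putdown(E)): towers=[A; D/B/C/F; E] holding=-

towers=[A; D/B/C/F; E] holding=-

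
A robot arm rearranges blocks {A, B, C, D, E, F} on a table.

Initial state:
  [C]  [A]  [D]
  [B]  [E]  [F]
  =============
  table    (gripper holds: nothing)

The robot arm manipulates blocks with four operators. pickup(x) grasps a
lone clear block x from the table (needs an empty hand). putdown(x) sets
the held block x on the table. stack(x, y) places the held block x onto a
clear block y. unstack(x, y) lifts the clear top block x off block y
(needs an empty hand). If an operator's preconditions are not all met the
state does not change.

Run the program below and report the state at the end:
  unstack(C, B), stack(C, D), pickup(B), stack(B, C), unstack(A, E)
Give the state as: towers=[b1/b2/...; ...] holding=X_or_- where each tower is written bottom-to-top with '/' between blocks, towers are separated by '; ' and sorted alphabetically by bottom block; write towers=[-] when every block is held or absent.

step 1 (unstack(C, B)): towers=[B; E/A; F/D] holding=C
step 2 (stack(C, D)): towers=[B; E/A; F/D/C] holding=-
step 3 (pickup(B)): towers=[E/A; F/D/C] holding=B
step 4 (stack(B, C)): towers=[E/A; F/D/C/B] holding=-
step 5 (unstack(A, E)): towers=[E; F/D/C/B] holding=A

towers=[E; F/D/C/B] holding=A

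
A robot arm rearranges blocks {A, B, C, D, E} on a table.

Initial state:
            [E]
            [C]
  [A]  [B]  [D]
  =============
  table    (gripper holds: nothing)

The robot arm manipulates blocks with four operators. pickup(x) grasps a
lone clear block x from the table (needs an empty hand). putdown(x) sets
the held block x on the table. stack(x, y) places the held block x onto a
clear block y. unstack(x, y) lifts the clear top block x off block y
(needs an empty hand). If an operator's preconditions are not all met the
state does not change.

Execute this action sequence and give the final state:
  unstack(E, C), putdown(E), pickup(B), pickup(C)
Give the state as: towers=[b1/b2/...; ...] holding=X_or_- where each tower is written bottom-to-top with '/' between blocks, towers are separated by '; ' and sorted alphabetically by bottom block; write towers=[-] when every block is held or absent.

step 1 (unstack(E, C)): towers=[A; B; D/C] holding=E
step 2 (putdown(E)): towers=[A; B; D/C; E] holding=-
step 3 (pickup(B)): towers=[A; D/C; E] holding=B
step 4 (pickup(C)) [no-op]: towers=[A; D/C; E] holding=B

towers=[A; D/C; E] holding=B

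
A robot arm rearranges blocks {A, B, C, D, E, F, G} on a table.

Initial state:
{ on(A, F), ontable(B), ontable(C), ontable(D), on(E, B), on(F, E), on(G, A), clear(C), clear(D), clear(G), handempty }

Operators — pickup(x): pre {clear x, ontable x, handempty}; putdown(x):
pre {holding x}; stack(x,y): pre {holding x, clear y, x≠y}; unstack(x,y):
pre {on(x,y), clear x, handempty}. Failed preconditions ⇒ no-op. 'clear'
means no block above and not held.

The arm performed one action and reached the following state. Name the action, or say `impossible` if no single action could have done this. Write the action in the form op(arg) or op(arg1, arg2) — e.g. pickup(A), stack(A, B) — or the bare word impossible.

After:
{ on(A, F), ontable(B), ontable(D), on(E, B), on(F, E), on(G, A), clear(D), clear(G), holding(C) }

target: towers=[B/E/F/A/G; D] holding=C
     unstack(G, A) → towers=[B/E/F/A; C; D] holding=G
         pickup(D) → towers=[B/E/F/A/G; C] holding=D
         pickup(C) → towers=[B/E/F/A/G; D] holding=C  ← match

pickup(C)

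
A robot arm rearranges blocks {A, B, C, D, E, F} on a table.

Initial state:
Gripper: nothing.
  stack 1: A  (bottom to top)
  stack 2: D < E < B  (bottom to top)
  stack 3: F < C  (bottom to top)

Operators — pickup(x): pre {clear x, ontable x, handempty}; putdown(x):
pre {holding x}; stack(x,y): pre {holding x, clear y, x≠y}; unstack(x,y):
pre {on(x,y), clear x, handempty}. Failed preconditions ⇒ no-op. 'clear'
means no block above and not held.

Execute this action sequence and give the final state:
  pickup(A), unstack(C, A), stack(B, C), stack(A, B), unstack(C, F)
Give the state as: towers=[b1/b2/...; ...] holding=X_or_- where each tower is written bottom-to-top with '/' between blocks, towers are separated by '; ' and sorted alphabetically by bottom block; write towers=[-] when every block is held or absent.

step 1 (pickup(A)): towers=[D/E/B; F/C] holding=A
step 2 (unstack(C, A)) [no-op]: towers=[D/E/B; F/C] holding=A
step 3 (stack(B, C)) [no-op]: towers=[D/E/B; F/C] holding=A
step 4 (stack(A, B)): towers=[D/E/B/A; F/C] holding=-
step 5 (unstack(C, F)): towers=[D/E/B/A; F] holding=C

towers=[D/E/B/A; F] holding=C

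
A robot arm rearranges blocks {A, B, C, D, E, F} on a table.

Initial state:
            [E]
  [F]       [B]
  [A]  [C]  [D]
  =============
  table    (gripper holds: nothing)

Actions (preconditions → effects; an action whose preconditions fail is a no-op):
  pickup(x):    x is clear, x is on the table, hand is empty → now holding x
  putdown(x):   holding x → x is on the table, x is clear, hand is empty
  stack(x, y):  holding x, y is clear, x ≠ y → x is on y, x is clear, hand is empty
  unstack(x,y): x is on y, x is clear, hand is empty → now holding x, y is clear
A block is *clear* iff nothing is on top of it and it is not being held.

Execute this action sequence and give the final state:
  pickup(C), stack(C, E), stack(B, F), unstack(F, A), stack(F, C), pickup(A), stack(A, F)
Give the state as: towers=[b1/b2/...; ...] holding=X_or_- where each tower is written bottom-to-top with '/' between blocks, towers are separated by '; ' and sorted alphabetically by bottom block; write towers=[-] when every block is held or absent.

step 1 (pickup(C)): towers=[A/F; D/B/E] holding=C
step 2 (stack(C, E)): towers=[A/F; D/B/E/C] holding=-
step 3 (stack(B, F)) [no-op]: towers=[A/F; D/B/E/C] holding=-
step 4 (unstack(F, A)): towers=[A; D/B/E/C] holding=F
step 5 (stack(F, C)): towers=[A; D/B/E/C/F] holding=-
step 6 (pickup(A)): towers=[D/B/E/C/F] holding=A
step 7 (stack(A, F)): towers=[D/B/E/C/F/A] holding=-

towers=[D/B/E/C/F/A] holding=-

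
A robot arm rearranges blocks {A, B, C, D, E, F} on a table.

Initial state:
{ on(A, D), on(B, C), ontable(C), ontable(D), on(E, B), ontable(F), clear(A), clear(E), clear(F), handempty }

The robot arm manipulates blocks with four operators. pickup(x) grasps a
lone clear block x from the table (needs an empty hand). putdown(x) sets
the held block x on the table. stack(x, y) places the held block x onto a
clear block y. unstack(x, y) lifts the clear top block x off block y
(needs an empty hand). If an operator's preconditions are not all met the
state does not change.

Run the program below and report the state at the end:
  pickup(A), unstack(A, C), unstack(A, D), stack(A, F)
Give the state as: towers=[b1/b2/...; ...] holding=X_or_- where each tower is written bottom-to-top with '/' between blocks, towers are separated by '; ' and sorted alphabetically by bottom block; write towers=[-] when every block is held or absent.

step 1 (pickup(A)) [no-op]: towers=[C/B/E; D/A; F] holding=-
step 2 (unstack(A, C)) [no-op]: towers=[C/B/E; D/A; F] holding=-
step 3 (unstack(A, D)): towers=[C/B/E; D; F] holding=A
step 4 (stack(A, F)): towers=[C/B/E; D; F/A] holding=-

towers=[C/B/E; D; F/A] holding=-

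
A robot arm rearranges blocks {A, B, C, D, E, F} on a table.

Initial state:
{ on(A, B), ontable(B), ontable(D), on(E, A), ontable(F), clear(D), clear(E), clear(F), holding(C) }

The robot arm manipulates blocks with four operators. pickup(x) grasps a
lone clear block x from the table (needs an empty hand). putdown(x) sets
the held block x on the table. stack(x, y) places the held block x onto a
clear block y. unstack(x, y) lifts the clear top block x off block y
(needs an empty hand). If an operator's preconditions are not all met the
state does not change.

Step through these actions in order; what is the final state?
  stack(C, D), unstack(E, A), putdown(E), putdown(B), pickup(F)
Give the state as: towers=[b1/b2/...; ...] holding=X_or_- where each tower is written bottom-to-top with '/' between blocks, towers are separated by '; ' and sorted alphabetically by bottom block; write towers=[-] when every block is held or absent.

towers=[B/A; D/C; E] holding=F

step 1 (stack(C, D)): towers=[B/A/E; D/C; F] holding=-
step 2 (unstack(E, A)): towers=[B/A; D/C; F] holding=E
step 3 (putdown(E)): towers=[B/A; D/C; E; F] holding=-
step 4 (putdown(B)) [no-op]: towers=[B/A; D/C; E; F] holding=-
step 5 (pickup(F)): towers=[B/A; D/C; E] holding=F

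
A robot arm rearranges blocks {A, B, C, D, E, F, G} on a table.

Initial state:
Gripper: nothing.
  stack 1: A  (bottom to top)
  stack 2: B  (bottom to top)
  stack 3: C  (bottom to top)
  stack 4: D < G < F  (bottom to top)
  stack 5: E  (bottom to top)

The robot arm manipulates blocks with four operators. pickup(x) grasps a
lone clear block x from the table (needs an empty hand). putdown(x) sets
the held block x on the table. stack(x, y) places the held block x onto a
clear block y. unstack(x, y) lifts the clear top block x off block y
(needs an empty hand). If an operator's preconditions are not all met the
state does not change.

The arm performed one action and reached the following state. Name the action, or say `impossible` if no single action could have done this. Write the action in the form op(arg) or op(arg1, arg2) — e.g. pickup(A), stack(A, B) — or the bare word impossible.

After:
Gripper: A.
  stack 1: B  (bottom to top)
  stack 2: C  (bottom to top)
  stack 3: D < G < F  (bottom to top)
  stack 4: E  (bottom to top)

pickup(A)

target: towers=[B; C; D/G/F; E] holding=A
         pickup(B) → towers=[A; C; D/G/F; E] holding=B
     unstack(F, G) → towers=[A; B; C; D/G; E] holding=F
         pickup(A) → towers=[B; C; D/G/F; E] holding=A  ← match
         pickup(E) → towers=[A; B; C; D/G/F] holding=E
         pickup(C) → towers=[A; B; D/G/F; E] holding=C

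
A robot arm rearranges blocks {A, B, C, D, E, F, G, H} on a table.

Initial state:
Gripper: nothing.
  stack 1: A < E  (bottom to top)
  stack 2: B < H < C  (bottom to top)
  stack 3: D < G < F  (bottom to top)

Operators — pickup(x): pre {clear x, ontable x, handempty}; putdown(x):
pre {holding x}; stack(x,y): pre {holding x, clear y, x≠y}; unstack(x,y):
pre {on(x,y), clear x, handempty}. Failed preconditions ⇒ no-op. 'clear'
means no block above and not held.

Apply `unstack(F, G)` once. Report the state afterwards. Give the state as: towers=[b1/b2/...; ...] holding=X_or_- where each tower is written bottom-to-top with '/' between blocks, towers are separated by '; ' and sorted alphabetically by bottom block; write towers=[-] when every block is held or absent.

before: towers=[A/E; B/H/C; D/G/F] holding=-
pre[unstack(F, G)]: on(F,G) ✓, clear(F) ✓, handempty ✓
all met → apply unstack(F, G)
after:  towers=[A/E; B/H/C; D/G] holding=F

towers=[A/E; B/H/C; D/G] holding=F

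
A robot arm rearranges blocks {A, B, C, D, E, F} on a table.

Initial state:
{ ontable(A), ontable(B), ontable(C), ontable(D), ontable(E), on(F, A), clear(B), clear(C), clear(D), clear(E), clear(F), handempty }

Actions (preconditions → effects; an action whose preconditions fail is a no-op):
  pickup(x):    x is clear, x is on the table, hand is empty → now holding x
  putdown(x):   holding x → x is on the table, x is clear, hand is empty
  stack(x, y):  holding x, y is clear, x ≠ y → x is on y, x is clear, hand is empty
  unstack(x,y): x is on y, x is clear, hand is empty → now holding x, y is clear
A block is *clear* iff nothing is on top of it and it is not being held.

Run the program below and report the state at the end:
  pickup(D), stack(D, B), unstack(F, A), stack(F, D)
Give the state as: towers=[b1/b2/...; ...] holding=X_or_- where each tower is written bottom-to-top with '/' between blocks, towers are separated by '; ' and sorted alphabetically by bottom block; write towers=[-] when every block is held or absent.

step 1 (pickup(D)): towers=[A/F; B; C; E] holding=D
step 2 (stack(D, B)): towers=[A/F; B/D; C; E] holding=-
step 3 (unstack(F, A)): towers=[A; B/D; C; E] holding=F
step 4 (stack(F, D)): towers=[A; B/D/F; C; E] holding=-

towers=[A; B/D/F; C; E] holding=-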